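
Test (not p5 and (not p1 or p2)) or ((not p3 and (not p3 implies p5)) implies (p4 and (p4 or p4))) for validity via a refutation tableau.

Assume the negation and expand:
Initial set: {not ((not p5 and (not p1 or p2)) or ((not p3 and (not p3 implies p5)) implies (p4 and (p4 or p4))))}.
not ((not p5 and (not p1 or p2)) or ((not p3 and (not p3 implies p5)) implies (p4 and (p4 or p4)))): α-rule — add not (not p5 and (not p1 or p2)), not ((not p3 and (not p3 implies p5)) implies (p4 and (p4 or p4))).
not ((not p3 and (not p3 implies p5)) implies (p4 and (p4 or p4))): α-rule — add (not p3 and (not p3 implies p5)), not (p4 and (p4 or p4)).
(not p3 and (not p3 implies p5)): α-rule — add not p3, (not p3 implies p5).
not (not p5 and (not p1 or p2)): β-rule — branch into not not p5  //  not (not p1 or p2).
  branch 1 (add not not p5):
    not (p4 and (p4 or p4)): β-rule — branch into not p4  //  not (p4 or p4).
      branch 1.1 (add not p4):
        (not p3 implies p5): β-rule — branch into not not p3  //  p5.
          branch 1.1.1 (add not not p3):
            × closes — contains both p3 and not p3.
          branch 1.1.2 (add p5):
            ○ open, literals {p3=false, p4=false, p5=true}.
      branch 1.2 (add not (p4 or p4)):
        not (p4 or p4): α-rule — add not p4, not p4.
        (not p3 implies p5): β-rule — branch into not not p3  //  p5.
          branch 1.2.1 (add not not p3):
            × closes — contains both p3 and not p3.
          branch 1.2.2 (add p5):
            ○ open, literals {p3=false, p4=false, p5=true}.
  branch 2 (add not (not p1 or p2)):
    not (not p1 or p2): α-rule — add not not p1, not p2.
    not (p4 and (p4 or p4)): β-rule — branch into not p4  //  not (p4 or p4).
      branch 2.1 (add not p4):
        (not p3 implies p5): β-rule — branch into not not p3  //  p5.
          branch 2.1.1 (add not not p3):
            × closes — contains both p3 and not p3.
          branch 2.1.2 (add p5):
            ○ open, literals {p1=true, p2=false, p3=false, p4=false, p5=true}.
      branch 2.2 (add not (p4 or p4)):
        not (p4 or p4): α-rule — add not p4, not p4.
        (not p3 implies p5): β-rule — branch into not not p3  //  p5.
          branch 2.2.1 (add not not p3):
            × closes — contains both p3 and not p3.
          branch 2.2.2 (add p5):
            ○ open, literals {p1=true, p2=false, p3=false, p4=false, p5=true}.
4 branches closed, 4 open.
An open branch gives a countermodel: p3=false, p4=false, p5=true (unmentioned atoms arbitrary); under it the original formula is false.

Not valid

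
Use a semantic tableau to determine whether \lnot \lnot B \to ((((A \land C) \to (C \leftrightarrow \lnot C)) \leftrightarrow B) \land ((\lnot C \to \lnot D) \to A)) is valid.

Not valid

Assume the negation and expand:
Initial set: {\lnot (\lnot \lnot B \to ((((A \land C) \to (C \leftrightarrow \lnot C)) \leftrightarrow B) \land ((\lnot C \to \lnot D) \to A)))}.
\lnot (\lnot \lnot B \to ((((A \land C) \to (C \leftrightarrow \lnot C)) \leftrightarrow B) \land ((\lnot C \to \lnot D) \to A))): α-rule — add \lnot \lnot B, \lnot ((((A \land C) \to (C \leftrightarrow \lnot C)) \leftrightarrow B) \land ((\lnot C \to \lnot D) \to A)).
\lnot \lnot B: drop double negation, giving B.
\lnot ((((A \land C) \to (C \leftrightarrow \lnot C)) \leftrightarrow B) \land ((\lnot C \to \lnot D) \to A)): β-rule — branch into \lnot (((A \land C) \to (C \leftrightarrow \lnot C)) \leftrightarrow B)  //  \lnot ((\lnot C \to \lnot D) \to A).
  branch 1 (add \lnot (((A \land C) \to (C \leftrightarrow \lnot C)) \leftrightarrow B)):
    \lnot (((A \land C) \to (C \leftrightarrow \lnot C)) \leftrightarrow B): β-rule — branch into ((A \land C) \to (C \leftrightarrow \lnot C)), \lnot B  //  \lnot ((A \land C) \to (C \leftrightarrow \lnot C)), B.
      branch 1.1 (add ((A \land C) \to (C \leftrightarrow \lnot C)), \lnot B):
        × closes — contains both B and \lnot B.
      branch 1.2 (add \lnot ((A \land C) \to (C \leftrightarrow \lnot C)), B):
        \lnot ((A \land C) \to (C \leftrightarrow \lnot C)): α-rule — add (A \land C), \lnot (C \leftrightarrow \lnot C).
        (A \land C): α-rule — add A, C.
        \lnot (C \leftrightarrow \lnot C): β-rule — branch into C, \lnot \lnot C  //  \lnot C, \lnot C.
          branch 1.2.1 (add C, \lnot \lnot C):
            ○ open, literals {A=1, B=1, C=1}.
          branch 1.2.2 (add \lnot C, \lnot C):
            × closes — contains both C and \lnot C.
  branch 2 (add \lnot ((\lnot C \to \lnot D) \to A)):
    \lnot ((\lnot C \to \lnot D) \to A): α-rule — add (\lnot C \to \lnot D), \lnot A.
    (\lnot C \to \lnot D): β-rule — branch into \lnot \lnot C  //  \lnot D.
      branch 2.1 (add \lnot \lnot C):
        ○ open, literals {A=0, B=1, C=1}.
      branch 2.2 (add \lnot D):
        ○ open, literals {A=0, B=1, D=0}.
2 branches closed, 3 open.
An open branch gives a countermodel: A=1, B=1, C=1 (unmentioned atoms arbitrary); under it the original formula is false.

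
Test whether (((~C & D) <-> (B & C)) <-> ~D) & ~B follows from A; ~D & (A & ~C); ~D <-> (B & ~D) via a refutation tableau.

No

Initial set: {A; (~D & (A & ~C)); (~D <-> (B & ~D)); ~((((~C & D) <-> (B & C)) <-> ~D) & ~B)}.
(~D & (A & ~C)): α-rule — add ~D, (A & ~C).
(A & ~C): α-rule — add A, ~C.
(~D <-> (B & ~D)): β-rule — branch into ~D, (B & ~D)  //  ~~D, ~(B & ~D).
  branch 1 (add ~D, (B & ~D)):
    (B & ~D): α-rule — add B, ~D.
    ~((((~C & D) <-> (B & C)) <-> ~D) & ~B): β-rule — branch into ~(((~C & D) <-> (B & C)) <-> ~D)  //  ~~B.
      branch 1.1 (add ~(((~C & D) <-> (B & C)) <-> ~D)):
        ~(((~C & D) <-> (B & C)) <-> ~D): β-rule — branch into ((~C & D) <-> (B & C)), ~~D  //  ~((~C & D) <-> (B & C)), ~D.
          branch 1.1.1 (add ((~C & D) <-> (B & C)), ~~D):
            × closes — contains both D and ~D.
          branch 1.1.2 (add ~((~C & D) <-> (B & C)), ~D):
            ~((~C & D) <-> (B & C)): β-rule — branch into (~C & D), ~(B & C)  //  ~(~C & D), (B & C).
              branch 1.1.2.1 (add (~C & D), ~(B & C)):
                (~C & D): α-rule — add ~C, D.
                × closes — contains both D and ~D.
              branch 1.1.2.2 (add ~(~C & D), (B & C)):
                (B & C): α-rule — add B, C.
                × closes — contains both C and ~C.
      branch 1.2 (add ~~B):
        ○ open, literals {A=1, B=1, C=0, D=0}.
  branch 2 (add ~~D, ~(B & ~D)):
    × closes — contains both D and ~D.
4 branches closed, 1 open.
An open branch gives a countermodel: A=1, B=1, C=0, D=0 (unmentioned atoms arbitrary); the premises hold there but the conclusion fails.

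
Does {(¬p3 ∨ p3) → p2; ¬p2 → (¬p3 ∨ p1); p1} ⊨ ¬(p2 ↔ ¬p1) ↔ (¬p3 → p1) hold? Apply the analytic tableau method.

Yes

Initial set: {T ((¬p3 ∨ p3) → p2); T (¬p2 → (¬p3 ∨ p1)); T p1; F (¬(p2 ↔ ¬p1) ↔ (¬p3 → p1))}.
T ((¬p3 ∨ p3) → p2): β-rule — branch into F (¬p3 ∨ p3)  //  T p2.
  branch 1 (add F (¬p3 ∨ p3)):
    F (¬p3 ∨ p3): α-rule — add F ¬p3, F p3.
    × closes — contains both p3 and ¬p3.
  branch 2 (add T p2):
    T (¬p2 → (¬p3 ∨ p1)): β-rule — branch into F ¬p2  //  T (¬p3 ∨ p1).
      branch 2.1 (add F ¬p2):
        F (¬(p2 ↔ ¬p1) ↔ (¬p3 → p1)): β-rule — branch into T ¬(p2 ↔ ¬p1), F (¬p3 → p1)  //  F ¬(p2 ↔ ¬p1), T (¬p3 → p1).
          branch 2.1.1 (add T ¬(p2 ↔ ¬p1), F (¬p3 → p1)):
            F (¬p3 → p1): α-rule — add T ¬p3, F p1.
            × closes — contains both p1 and ¬p1.
          branch 2.1.2 (add F ¬(p2 ↔ ¬p1), T (¬p3 → p1)):
            F ¬(p2 ↔ ¬p1): β-rule — branch into T p2, T ¬p1  //  F p2, F ¬p1.
              branch 2.1.2.1 (add T p2, T ¬p1):
                × closes — contains both p1 and ¬p1.
              branch 2.1.2.2 (add F p2, F ¬p1):
                × closes — contains both p2 and ¬p2.
      branch 2.2 (add T (¬p3 ∨ p1)):
        F (¬(p2 ↔ ¬p1) ↔ (¬p3 → p1)): β-rule — branch into T ¬(p2 ↔ ¬p1), F (¬p3 → p1)  //  F ¬(p2 ↔ ¬p1), T (¬p3 → p1).
          branch 2.2.1 (add T ¬(p2 ↔ ¬p1), F (¬p3 → p1)):
            F (¬p3 → p1): α-rule — add T ¬p3, F p1.
            × closes — contains both p1 and ¬p1.
          branch 2.2.2 (add F ¬(p2 ↔ ¬p1), T (¬p3 → p1)):
            T (¬p3 ∨ p1): β-rule — branch into T ¬p3  //  T p1.
              branch 2.2.2.1 (add T ¬p3):
                F ¬(p2 ↔ ¬p1): β-rule — branch into T p2, T ¬p1  //  F p2, F ¬p1.
                  branch 2.2.2.1.1 (add T p2, T ¬p1):
                    × closes — contains both p1 and ¬p1.
                  branch 2.2.2.1.2 (add F p2, F ¬p1):
                    × closes — contains both p2 and ¬p2.
              branch 2.2.2.2 (add T p1):
                F ¬(p2 ↔ ¬p1): β-rule — branch into T p2, T ¬p1  //  F p2, F ¬p1.
                  branch 2.2.2.2.1 (add T p2, T ¬p1):
                    × closes — contains both p1 and ¬p1.
                  branch 2.2.2.2.2 (add F p2, F ¬p1):
                    × closes — contains both p2 and ¬p2.
All 9 branches close.
Every branch closed, so the premises entail the conclusion.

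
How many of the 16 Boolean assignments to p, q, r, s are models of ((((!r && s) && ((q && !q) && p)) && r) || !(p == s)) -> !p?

12

Initial set: {(((((!r && s) && ((q && !q) && p)) && r) || !(p == s)) -> !p)}.
(((((!r && s) && ((q && !q) && p)) && r) || !(p == s)) -> !p): β-rule — branch into !((((!r && s) && ((q && !q) && p)) && r) || !(p == s))  //  !p.
  branch 1 (add !((((!r && s) && ((q && !q) && p)) && r) || !(p == s))):
    !((((!r && s) && ((q && !q) && p)) && r) || !(p == s)): α-rule — add !(((!r && s) && ((q && !q) && p)) && r), !!(p == s).
    !(((!r && s) && ((q && !q) && p)) && r): β-rule — branch into !((!r && s) && ((q && !q) && p))  //  !r.
      branch 1.1 (add !((!r && s) && ((q && !q) && p))):
        !!(p == s): β-rule — branch into p, s  //  !p, !s.
          branch 1.1.1 (add p, s):
            !((!r && s) && ((q && !q) && p)): β-rule — branch into !(!r && s)  //  !((q && !q) && p).
              branch 1.1.1.1 (add !(!r && s)):
                !(!r && s): β-rule — branch into !!r  //  !s.
                  branch 1.1.1.1.1 (add !!r):
                    ○ open, literals {p=true, r=true, s=true}.
                  branch 1.1.1.1.2 (add !s):
                    × closes — contains both s and !s.
              branch 1.1.1.2 (add !((q && !q) && p)):
                !((q && !q) && p): β-rule — branch into !(q && !q)  //  !p.
                  branch 1.1.1.2.1 (add !(q && !q)):
                    !(q && !q): β-rule — branch into !q  //  !!q.
                      branch 1.1.1.2.1.1 (add !q):
                        ○ open, literals {p=true, q=false, s=true}.
                      branch 1.1.1.2.1.2 (add !!q):
                        ○ open, literals {p=true, q=true, s=true}.
                  branch 1.1.1.2.2 (add !p):
                    × closes — contains both p and !p.
          branch 1.1.2 (add !p, !s):
            !((!r && s) && ((q && !q) && p)): β-rule — branch into !(!r && s)  //  !((q && !q) && p).
              branch 1.1.2.1 (add !(!r && s)):
                !(!r && s): β-rule — branch into !!r  //  !s.
                  branch 1.1.2.1.1 (add !!r):
                    ○ open, literals {p=false, r=true, s=false}.
                  branch 1.1.2.1.2 (add !s):
                    ○ open, literals {p=false, s=false}.
              branch 1.1.2.2 (add !((q && !q) && p)):
                !((q && !q) && p): β-rule — branch into !(q && !q)  //  !p.
                  branch 1.1.2.2.1 (add !(q && !q)):
                    !(q && !q): β-rule — branch into !q  //  !!q.
                      branch 1.1.2.2.1.1 (add !q):
                        ○ open, literals {p=false, q=false, s=false}.
                      branch 1.1.2.2.1.2 (add !!q):
                        ○ open, literals {p=false, q=true, s=false}.
                  branch 1.1.2.2.2 (add !p):
                    ○ open, literals {p=false, s=false}.
      branch 1.2 (add !r):
        !!(p == s): β-rule — branch into p, s  //  !p, !s.
          branch 1.2.1 (add p, s):
            ○ open, literals {p=true, r=false, s=true}.
          branch 1.2.2 (add !p, !s):
            ○ open, literals {p=false, r=false, s=false}.
  branch 2 (add !p):
    ○ open, literals {p=false}.
2 branches closed, 11 open.
Each open branch fixes some atoms; the unmentioned ones are free. Counting distinct full assignments: branch {p=true, r=true, s=true} (q) contributes 2 new; branch {p=true, q=false, s=true} (r) contributes 1 new; branch {p=true, q=true, s=true} (r) contributes 1 new; branch {p=false, r=true, s=false} (q) contributes 2 new; branch {p=false, s=false} (q, r) contributes 2 new; branch {p=false, q=false, s=false} (r) contributes 0 new; branch {p=false, q=true, s=false} (r) contributes 0 new; branch {p=false, s=false} (q, r) contributes 0 new; branch {p=true, r=false, s=true} (q) contributes 0 new; branch {p=false, r=false, s=false} (q) contributes 0 new; branch {p=false} (q, r, s) contributes 4 new. Total: 12.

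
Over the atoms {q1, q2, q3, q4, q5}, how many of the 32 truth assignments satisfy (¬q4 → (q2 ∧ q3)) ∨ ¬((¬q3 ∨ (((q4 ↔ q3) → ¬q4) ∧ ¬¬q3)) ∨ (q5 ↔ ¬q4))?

20

Initial set: {((¬q4 → (q2 ∧ q3)) ∨ ¬((¬q3 ∨ (((q4 ↔ q3) → ¬q4) ∧ ¬¬q3)) ∨ (q5 ↔ ¬q4)))}.
((¬q4 → (q2 ∧ q3)) ∨ ¬((¬q3 ∨ (((q4 ↔ q3) → ¬q4) ∧ ¬¬q3)) ∨ (q5 ↔ ¬q4))): β-rule — branch into (¬q4 → (q2 ∧ q3))  //  ¬((¬q3 ∨ (((q4 ↔ q3) → ¬q4) ∧ ¬¬q3)) ∨ (q5 ↔ ¬q4)).
  branch 1 (add (¬q4 → (q2 ∧ q3))):
    (¬q4 → (q2 ∧ q3)): β-rule — branch into ¬¬q4  //  (q2 ∧ q3).
      branch 1.1 (add ¬¬q4):
        ○ open, literals {q4=1}.
      branch 1.2 (add (q2 ∧ q3)):
        (q2 ∧ q3): α-rule — add q2, q3.
        ○ open, literals {q2=1, q3=1}.
  branch 2 (add ¬((¬q3 ∨ (((q4 ↔ q3) → ¬q4) ∧ ¬¬q3)) ∨ (q5 ↔ ¬q4))):
    ¬((¬q3 ∨ (((q4 ↔ q3) → ¬q4) ∧ ¬¬q3)) ∨ (q5 ↔ ¬q4)): α-rule — add ¬(¬q3 ∨ (((q4 ↔ q3) → ¬q4) ∧ ¬¬q3)), ¬(q5 ↔ ¬q4).
    ¬(¬q3 ∨ (((q4 ↔ q3) → ¬q4) ∧ ¬¬q3)): α-rule — add ¬¬q3, ¬(((q4 ↔ q3) → ¬q4) ∧ ¬¬q3).
    ¬(q5 ↔ ¬q4): β-rule — branch into q5, ¬¬q4  //  ¬q5, ¬q4.
      branch 2.1 (add q5, ¬¬q4):
        ¬(((q4 ↔ q3) → ¬q4) ∧ ¬¬q3): β-rule — branch into ¬((q4 ↔ q3) → ¬q4)  //  ¬¬¬q3.
          branch 2.1.1 (add ¬((q4 ↔ q3) → ¬q4)):
            ¬((q4 ↔ q3) → ¬q4): α-rule — add (q4 ↔ q3), ¬¬q4.
            (q4 ↔ q3): β-rule — branch into q4, q3  //  ¬q4, ¬q3.
              branch 2.1.1.1 (add q4, q3):
                ○ open, literals {q3=1, q4=1, q5=1}.
              branch 2.1.1.2 (add ¬q4, ¬q3):
                × closes — contains both q4 and ¬q4.
          branch 2.1.2 (add ¬¬¬q3):
            ¬¬¬q3: drop double negation, giving ¬q3.
            × closes — contains both q3 and ¬q3.
      branch 2.2 (add ¬q5, ¬q4):
        ¬(((q4 ↔ q3) → ¬q4) ∧ ¬¬q3): β-rule — branch into ¬((q4 ↔ q3) → ¬q4)  //  ¬¬¬q3.
          branch 2.2.1 (add ¬((q4 ↔ q3) → ¬q4)):
            ¬((q4 ↔ q3) → ¬q4): α-rule — add (q4 ↔ q3), ¬¬q4.
            × closes — contains both q4 and ¬q4.
          branch 2.2.2 (add ¬¬¬q3):
            ¬¬¬q3: drop double negation, giving ¬q3.
            × closes — contains both q3 and ¬q3.
4 branches closed, 3 open.
Each open branch fixes some atoms; the unmentioned ones are free. Counting distinct full assignments: branch {q4=1} (q1, q2, q3, q5) contributes 16 new; branch {q2=1, q3=1} (q1, q4, q5) contributes 4 new; branch {q3=1, q4=1, q5=1} (q1, q2) contributes 0 new. Total: 20.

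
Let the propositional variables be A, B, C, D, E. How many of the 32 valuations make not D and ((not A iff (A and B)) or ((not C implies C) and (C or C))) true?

10

Initial set: {(not D and ((not A iff (A and B)) or ((not C implies C) and (C or C))))}.
(not D and ((not A iff (A and B)) or ((not C implies C) and (C or C)))): α-rule — add not D, ((not A iff (A and B)) or ((not C implies C) and (C or C))).
((not A iff (A and B)) or ((not C implies C) and (C or C))): β-rule — branch into (not A iff (A and B))  //  ((not C implies C) and (C or C)).
  branch 1 (add (not A iff (A and B))):
    (not A iff (A and B)): β-rule — branch into not A, (A and B)  //  not not A, not (A and B).
      branch 1.1 (add not A, (A and B)):
        (A and B): α-rule — add A, B.
        × closes — contains both A and not A.
      branch 1.2 (add not not A, not (A and B)):
        not (A and B): β-rule — branch into not A  //  not B.
          branch 1.2.1 (add not A):
            × closes — contains both A and not A.
          branch 1.2.2 (add not B):
            ○ open, literals {A=true, B=false, D=false}.
  branch 2 (add ((not C implies C) and (C or C))):
    ((not C implies C) and (C or C)): α-rule — add (not C implies C), (C or C).
    (not C implies C): β-rule — branch into not not C  //  C.
      branch 2.1 (add not not C):
        (C or C): β-rule — branch into C  //  C.
          branch 2.1.1 (add C):
            ○ open, literals {C=true, D=false}.
          branch 2.1.2 (add C):
            ○ open, literals {C=true, D=false}.
      branch 2.2 (add C):
        (C or C): β-rule — branch into C  //  C.
          branch 2.2.1 (add C):
            ○ open, literals {C=true, D=false}.
          branch 2.2.2 (add C):
            ○ open, literals {C=true, D=false}.
2 branches closed, 5 open.
Each open branch fixes some atoms; the unmentioned ones are free. Counting distinct full assignments: branch {A=true, B=false, D=false} (C, E) contributes 4 new; branch {C=true, D=false} (A, B, E) contributes 6 new; branch {C=true, D=false} (A, B, E) contributes 0 new; branch {C=true, D=false} (A, B, E) contributes 0 new; branch {C=true, D=false} (A, B, E) contributes 0 new. Total: 10.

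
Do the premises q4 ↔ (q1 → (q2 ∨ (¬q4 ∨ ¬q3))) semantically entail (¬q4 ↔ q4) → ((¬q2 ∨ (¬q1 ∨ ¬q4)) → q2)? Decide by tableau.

Initial set: {T (q4 ↔ (q1 → (q2 ∨ (¬q4 ∨ ¬q3)))); F ((¬q4 ↔ q4) → ((¬q2 ∨ (¬q1 ∨ ¬q4)) → q2))}.
F ((¬q4 ↔ q4) → ((¬q2 ∨ (¬q1 ∨ ¬q4)) → q2)): α-rule — add T (¬q4 ↔ q4), F ((¬q2 ∨ (¬q1 ∨ ¬q4)) → q2).
F ((¬q2 ∨ (¬q1 ∨ ¬q4)) → q2): α-rule — add T (¬q2 ∨ (¬q1 ∨ ¬q4)), F q2.
T (q4 ↔ (q1 → (q2 ∨ (¬q4 ∨ ¬q3)))): β-rule — branch into T q4, T (q1 → (q2 ∨ (¬q4 ∨ ¬q3)))  //  F q4, F (q1 → (q2 ∨ (¬q4 ∨ ¬q3))).
  branch 1 (add T q4, T (q1 → (q2 ∨ (¬q4 ∨ ¬q3)))):
    T (¬q4 ↔ q4): β-rule — branch into T ¬q4, T q4  //  F ¬q4, F q4.
      branch 1.1 (add T ¬q4, T q4):
        × closes — contains both q4 and ¬q4.
      branch 1.2 (add F ¬q4, F q4):
        × closes — contains both q4 and ¬q4.
  branch 2 (add F q4, F (q1 → (q2 ∨ (¬q4 ∨ ¬q3)))):
    F (q1 → (q2 ∨ (¬q4 ∨ ¬q3))): α-rule — add T q1, F (q2 ∨ (¬q4 ∨ ¬q3)).
    F (q2 ∨ (¬q4 ∨ ¬q3)): α-rule — add F q2, F (¬q4 ∨ ¬q3).
    F (¬q4 ∨ ¬q3): α-rule — add F ¬q4, F ¬q3.
    × closes — contains both q4 and ¬q4.
All 3 branches close.
Every branch closed, so the premises entail the conclusion.

Yes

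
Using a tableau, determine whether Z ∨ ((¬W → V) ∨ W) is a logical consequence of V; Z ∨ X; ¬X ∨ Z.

Initial set: {V; (Z ∨ X); (¬X ∨ Z); ¬(Z ∨ ((¬W → V) ∨ W))}.
¬(Z ∨ ((¬W → V) ∨ W)): α-rule — add ¬Z, ¬((¬W → V) ∨ W).
¬((¬W → V) ∨ W): α-rule — add ¬(¬W → V), ¬W.
¬(¬W → V): α-rule — add ¬W, ¬V.
× closes — contains both V and ¬V.
All 1 branch closes.
Every branch closed, so the premises entail the conclusion.

Yes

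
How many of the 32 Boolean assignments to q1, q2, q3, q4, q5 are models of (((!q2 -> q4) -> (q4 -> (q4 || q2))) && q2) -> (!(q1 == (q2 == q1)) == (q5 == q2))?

Initial set: {T ((((!q2 -> q4) -> (q4 -> (q4 || q2))) && q2) -> (!(q1 == (q2 == q1)) == (q5 == q2)))}.
T ((((!q2 -> q4) -> (q4 -> (q4 || q2))) && q2) -> (!(q1 == (q2 == q1)) == (q5 == q2))): β-rule — branch into F (((!q2 -> q4) -> (q4 -> (q4 || q2))) && q2)  //  T (!(q1 == (q2 == q1)) == (q5 == q2)).
  branch 1 (add F (((!q2 -> q4) -> (q4 -> (q4 || q2))) && q2)):
    F (((!q2 -> q4) -> (q4 -> (q4 || q2))) && q2): β-rule — branch into F ((!q2 -> q4) -> (q4 -> (q4 || q2)))  //  F q2.
      branch 1.1 (add F ((!q2 -> q4) -> (q4 -> (q4 || q2)))):
        F ((!q2 -> q4) -> (q4 -> (q4 || q2))): α-rule — add T (!q2 -> q4), F (q4 -> (q4 || q2)).
        F (q4 -> (q4 || q2)): α-rule — add T q4, F (q4 || q2).
        F (q4 || q2): α-rule — add F q4, F q2.
        × closes — contains both q4 and !q4.
      branch 1.2 (add F q2):
        ○ open, literals {q2=false}.
  branch 2 (add T (!(q1 == (q2 == q1)) == (q5 == q2))):
    T (!(q1 == (q2 == q1)) == (q5 == q2)): β-rule — branch into T !(q1 == (q2 == q1)), T (q5 == q2)  //  F !(q1 == (q2 == q1)), F (q5 == q2).
      branch 2.1 (add T !(q1 == (q2 == q1)), T (q5 == q2)):
        T !(q1 == (q2 == q1)): β-rule — branch into T q1, F (q2 == q1)  //  F q1, T (q2 == q1).
          branch 2.1.1 (add T q1, F (q2 == q1)):
            T (q5 == q2): β-rule — branch into T q5, T q2  //  F q5, F q2.
              branch 2.1.1.1 (add T q5, T q2):
                F (q2 == q1): β-rule — branch into T q2, F q1  //  F q2, T q1.
                  branch 2.1.1.1.1 (add T q2, F q1):
                    × closes — contains both q1 and !q1.
                  branch 2.1.1.1.2 (add F q2, T q1):
                    × closes — contains both q2 and !q2.
              branch 2.1.1.2 (add F q5, F q2):
                F (q2 == q1): β-rule — branch into T q2, F q1  //  F q2, T q1.
                  branch 2.1.1.2.1 (add T q2, F q1):
                    × closes — contains both q2 and !q2.
                  branch 2.1.1.2.2 (add F q2, T q1):
                    ○ open, literals {q1=true, q2=false, q5=false}.
          branch 2.1.2 (add F q1, T (q2 == q1)):
            T (q5 == q2): β-rule — branch into T q5, T q2  //  F q5, F q2.
              branch 2.1.2.1 (add T q5, T q2):
                T (q2 == q1): β-rule — branch into T q2, T q1  //  F q2, F q1.
                  branch 2.1.2.1.1 (add T q2, T q1):
                    × closes — contains both q1 and !q1.
                  branch 2.1.2.1.2 (add F q2, F q1):
                    × closes — contains both q2 and !q2.
              branch 2.1.2.2 (add F q5, F q2):
                T (q2 == q1): β-rule — branch into T q2, T q1  //  F q2, F q1.
                  branch 2.1.2.2.1 (add T q2, T q1):
                    × closes — contains both q2 and !q2.
                  branch 2.1.2.2.2 (add F q2, F q1):
                    ○ open, literals {q1=false, q2=false, q5=false}.
      branch 2.2 (add F !(q1 == (q2 == q1)), F (q5 == q2)):
        F !(q1 == (q2 == q1)): β-rule — branch into T q1, T (q2 == q1)  //  F q1, F (q2 == q1).
          branch 2.2.1 (add T q1, T (q2 == q1)):
            F (q5 == q2): β-rule — branch into T q5, F q2  //  F q5, T q2.
              branch 2.2.1.1 (add T q5, F q2):
                T (q2 == q1): β-rule — branch into T q2, T q1  //  F q2, F q1.
                  branch 2.2.1.1.1 (add T q2, T q1):
                    × closes — contains both q2 and !q2.
                  branch 2.2.1.1.2 (add F q2, F q1):
                    × closes — contains both q1 and !q1.
              branch 2.2.1.2 (add F q5, T q2):
                T (q2 == q1): β-rule — branch into T q2, T q1  //  F q2, F q1.
                  branch 2.2.1.2.1 (add T q2, T q1):
                    ○ open, literals {q1=true, q2=true, q5=false}.
                  branch 2.2.1.2.2 (add F q2, F q1):
                    × closes — contains both q2 and !q2.
          branch 2.2.2 (add F q1, F (q2 == q1)):
            F (q5 == q2): β-rule — branch into T q5, F q2  //  F q5, T q2.
              branch 2.2.2.1 (add T q5, F q2):
                F (q2 == q1): β-rule — branch into T q2, F q1  //  F q2, T q1.
                  branch 2.2.2.1.1 (add T q2, F q1):
                    × closes — contains both q2 and !q2.
                  branch 2.2.2.1.2 (add F q2, T q1):
                    × closes — contains both q1 and !q1.
              branch 2.2.2.2 (add F q5, T q2):
                F (q2 == q1): β-rule — branch into T q2, F q1  //  F q2, T q1.
                  branch 2.2.2.2.1 (add T q2, F q1):
                    ○ open, literals {q1=false, q2=true, q5=false}.
                  branch 2.2.2.2.2 (add F q2, T q1):
                    × closes — contains both q2 and !q2.
13 branches closed, 5 open.
Each open branch fixes some atoms; the unmentioned ones are free. Counting distinct full assignments: branch {q2=false} (q1, q3, q4, q5) contributes 16 new; branch {q1=true, q2=false, q5=false} (q3, q4) contributes 0 new; branch {q1=false, q2=false, q5=false} (q3, q4) contributes 0 new; branch {q1=true, q2=true, q5=false} (q3, q4) contributes 4 new; branch {q1=false, q2=true, q5=false} (q3, q4) contributes 4 new. Total: 24.

24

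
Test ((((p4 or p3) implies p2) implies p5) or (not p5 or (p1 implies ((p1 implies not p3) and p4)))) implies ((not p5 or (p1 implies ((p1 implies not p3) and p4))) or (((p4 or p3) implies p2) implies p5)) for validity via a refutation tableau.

Valid

Assume the negation and expand:
Initial set: {F (((((p4 or p3) implies p2) implies p5) or (not p5 or (p1 implies ((p1 implies not p3) and p4)))) implies ((not p5 or (p1 implies ((p1 implies not p3) and p4))) or (((p4 or p3) implies p2) implies p5)))}.
F (((((p4 or p3) implies p2) implies p5) or (not p5 or (p1 implies ((p1 implies not p3) and p4)))) implies ((not p5 or (p1 implies ((p1 implies not p3) and p4))) or (((p4 or p3) implies p2) implies p5))): α-rule — add T ((((p4 or p3) implies p2) implies p5) or (not p5 or (p1 implies ((p1 implies not p3) and p4)))), F ((not p5 or (p1 implies ((p1 implies not p3) and p4))) or (((p4 or p3) implies p2) implies p5)).
F ((not p5 or (p1 implies ((p1 implies not p3) and p4))) or (((p4 or p3) implies p2) implies p5)): α-rule — add F (not p5 or (p1 implies ((p1 implies not p3) and p4))), F (((p4 or p3) implies p2) implies p5).
F (not p5 or (p1 implies ((p1 implies not p3) and p4))): α-rule — add F not p5, F (p1 implies ((p1 implies not p3) and p4)).
F (((p4 or p3) implies p2) implies p5): α-rule — add T ((p4 or p3) implies p2), F p5.
× closes — contains both p5 and not p5.
All 1 branch closes.
Every branch closed, so the negation is unsatisfiable and the formula is valid.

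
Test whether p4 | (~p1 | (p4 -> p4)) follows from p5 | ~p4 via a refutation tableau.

Yes

Initial set: {T (p5 | ~p4); F (p4 | (~p1 | (p4 -> p4)))}.
F (p4 | (~p1 | (p4 -> p4))): α-rule — add F p4, F (~p1 | (p4 -> p4)).
F (~p1 | (p4 -> p4)): α-rule — add F ~p1, F (p4 -> p4).
F (p4 -> p4): α-rule — add T p4, F p4.
× closes — contains both p4 and ~p4.
All 1 branch closes.
Every branch closed, so the premises entail the conclusion.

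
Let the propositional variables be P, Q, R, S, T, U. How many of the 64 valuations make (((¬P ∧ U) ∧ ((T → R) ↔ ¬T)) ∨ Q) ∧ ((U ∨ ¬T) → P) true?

20

Initial set: {T ((((¬P ∧ U) ∧ ((T → R) ↔ ¬T)) ∨ Q) ∧ ((U ∨ ¬T) → P))}.
T ((((¬P ∧ U) ∧ ((T → R) ↔ ¬T)) ∨ Q) ∧ ((U ∨ ¬T) → P)): α-rule — add T (((¬P ∧ U) ∧ ((T → R) ↔ ¬T)) ∨ Q), T ((U ∨ ¬T) → P).
T (((¬P ∧ U) ∧ ((T → R) ↔ ¬T)) ∨ Q): β-rule — branch into T ((¬P ∧ U) ∧ ((T → R) ↔ ¬T))  //  T Q.
  branch 1 (add T ((¬P ∧ U) ∧ ((T → R) ↔ ¬T))):
    T ((¬P ∧ U) ∧ ((T → R) ↔ ¬T)): α-rule — add T (¬P ∧ U), T ((T → R) ↔ ¬T).
    T (¬P ∧ U): α-rule — add T ¬P, T U.
    T ((U ∨ ¬T) → P): β-rule — branch into F (U ∨ ¬T)  //  T P.
      branch 1.1 (add F (U ∨ ¬T)):
        F (U ∨ ¬T): α-rule — add F U, F ¬T.
        × closes — contains both U and ¬U.
      branch 1.2 (add T P):
        × closes — contains both P and ¬P.
  branch 2 (add T Q):
    T ((U ∨ ¬T) → P): β-rule — branch into F (U ∨ ¬T)  //  T P.
      branch 2.1 (add F (U ∨ ¬T)):
        F (U ∨ ¬T): α-rule — add F U, F ¬T.
        ○ open, literals {Q=T, T=T, U=F}.
      branch 2.2 (add T P):
        ○ open, literals {P=T, Q=T}.
2 branches closed, 2 open.
Each open branch fixes some atoms; the unmentioned ones are free. Counting distinct full assignments: branch {Q=T, T=T, U=F} (P, R, S) contributes 8 new; branch {P=T, Q=T} (R, S, T, U) contributes 12 new. Total: 20.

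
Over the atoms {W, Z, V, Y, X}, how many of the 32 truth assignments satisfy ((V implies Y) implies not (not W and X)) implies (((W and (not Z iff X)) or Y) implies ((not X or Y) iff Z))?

26

Initial set: {T (((V implies Y) implies not (not W and X)) implies (((W and (not Z iff X)) or Y) implies ((not X or Y) iff Z)))}.
T (((V implies Y) implies not (not W and X)) implies (((W and (not Z iff X)) or Y) implies ((not X or Y) iff Z))): β-rule — branch into F ((V implies Y) implies not (not W and X))  //  T (((W and (not Z iff X)) or Y) implies ((not X or Y) iff Z)).
  branch 1 (add F ((V implies Y) implies not (not W and X))):
    F ((V implies Y) implies not (not W and X)): α-rule — add T (V implies Y), F not (not W and X).
    F not (not W and X): α-rule — add T not W, T X.
    T (V implies Y): β-rule — branch into F V  //  T Y.
      branch 1.1 (add F V):
        ○ open, literals {V=false, W=false, X=true}.
      branch 1.2 (add T Y):
        ○ open, literals {W=false, X=true, Y=true}.
  branch 2 (add T (((W and (not Z iff X)) or Y) implies ((not X or Y) iff Z))):
    T (((W and (not Z iff X)) or Y) implies ((not X or Y) iff Z)): β-rule — branch into F ((W and (not Z iff X)) or Y)  //  T ((not X or Y) iff Z).
      branch 2.1 (add F ((W and (not Z iff X)) or Y)):
        F ((W and (not Z iff X)) or Y): α-rule — add F (W and (not Z iff X)), F Y.
        F (W and (not Z iff X)): β-rule — branch into F W  //  F (not Z iff X).
          branch 2.1.1 (add F W):
            ○ open, literals {W=false, Y=false}.
          branch 2.1.2 (add F (not Z iff X)):
            F (not Z iff X): β-rule — branch into T not Z, F X  //  F not Z, T X.
              branch 2.1.2.1 (add T not Z, F X):
                ○ open, literals {X=false, Y=false, Z=false}.
              branch 2.1.2.2 (add F not Z, T X):
                ○ open, literals {X=true, Y=false, Z=true}.
      branch 2.2 (add T ((not X or Y) iff Z)):
        T ((not X or Y) iff Z): β-rule — branch into T (not X or Y), T Z  //  F (not X or Y), F Z.
          branch 2.2.1 (add T (not X or Y), T Z):
            T (not X or Y): β-rule — branch into T not X  //  T Y.
              branch 2.2.1.1 (add T not X):
                ○ open, literals {X=false, Z=true}.
              branch 2.2.1.2 (add T Y):
                ○ open, literals {Y=true, Z=true}.
          branch 2.2.2 (add F (not X or Y), F Z):
            F (not X or Y): α-rule — add F not X, F Y.
            ○ open, literals {X=true, Y=false, Z=false}.
0 branches closed, 8 open.
Each open branch fixes some atoms; the unmentioned ones are free. Counting distinct full assignments: branch {V=false, W=false, X=true} (Z, Y) contributes 4 new; branch {W=false, X=true, Y=true} (Z, V) contributes 2 new; branch {W=false, Y=false} (Z, V, X) contributes 6 new; branch {X=false, Y=false, Z=false} (W, V) contributes 2 new; branch {X=true, Y=false, Z=true} (W, V) contributes 2 new; branch {X=false, Z=true} (W, V, Y) contributes 6 new; branch {Y=true, Z=true} (W, V, X) contributes 2 new; branch {X=true, Y=false, Z=false} (W, V) contributes 2 new. Total: 26.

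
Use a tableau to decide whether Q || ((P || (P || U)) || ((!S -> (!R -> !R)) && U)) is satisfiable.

Initial set: {(Q || ((P || (P || U)) || ((!S -> (!R -> !R)) && U)))}.
(Q || ((P || (P || U)) || ((!S -> (!R -> !R)) && U))): β-rule — branch into Q  //  ((P || (P || U)) || ((!S -> (!R -> !R)) && U)).
  branch 1 (add Q):
    ○ open, literals {Q=true}.
  branch 2 (add ((P || (P || U)) || ((!S -> (!R -> !R)) && U))):
    ((P || (P || U)) || ((!S -> (!R -> !R)) && U)): β-rule — branch into (P || (P || U))  //  ((!S -> (!R -> !R)) && U).
      branch 2.1 (add (P || (P || U))):
        (P || (P || U)): β-rule — branch into P  //  (P || U).
          branch 2.1.1 (add P):
            ○ open, literals {P=true}.
          branch 2.1.2 (add (P || U)):
            (P || U): β-rule — branch into P  //  U.
              branch 2.1.2.1 (add P):
                ○ open, literals {P=true}.
              branch 2.1.2.2 (add U):
                ○ open, literals {U=true}.
      branch 2.2 (add ((!S -> (!R -> !R)) && U)):
        ((!S -> (!R -> !R)) && U): α-rule — add (!S -> (!R -> !R)), U.
        (!S -> (!R -> !R)): β-rule — branch into !!S  //  (!R -> !R).
          branch 2.2.1 (add !!S):
            ○ open, literals {S=true, U=true}.
          branch 2.2.2 (add (!R -> !R)):
            (!R -> !R): β-rule — branch into !!R  //  !R.
              branch 2.2.2.1 (add !!R):
                ○ open, literals {R=true, U=true}.
              branch 2.2.2.2 (add !R):
                ○ open, literals {R=false, U=true}.
0 branches closed, 7 open.
An open branch gives a satisfying assignment: Q=true.

Satisfiable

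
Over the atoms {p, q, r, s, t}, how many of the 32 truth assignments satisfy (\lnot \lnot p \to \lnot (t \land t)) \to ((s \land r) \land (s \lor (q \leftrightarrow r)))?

14

Initial set: {((\lnot \lnot p \to \lnot (t \land t)) \to ((s \land r) \land (s \lor (q \leftrightarrow r))))}.
((\lnot \lnot p \to \lnot (t \land t)) \to ((s \land r) \land (s \lor (q \leftrightarrow r)))): β-rule — branch into \lnot (\lnot \lnot p \to \lnot (t \land t))  //  ((s \land r) \land (s \lor (q \leftrightarrow r))).
  branch 1 (add \lnot (\lnot \lnot p \to \lnot (t \land t))):
    \lnot (\lnot \lnot p \to \lnot (t \land t)): α-rule — add \lnot \lnot p, \lnot \lnot (t \land t).
    \lnot \lnot p: drop double negation, giving p.
    \lnot \lnot (t \land t): α-rule — add t, t.
    ○ open, literals {p=T, t=T}.
  branch 2 (add ((s \land r) \land (s \lor (q \leftrightarrow r)))):
    ((s \land r) \land (s \lor (q \leftrightarrow r))): α-rule — add (s \land r), (s \lor (q \leftrightarrow r)).
    (s \land r): α-rule — add s, r.
    (s \lor (q \leftrightarrow r)): β-rule — branch into s  //  (q \leftrightarrow r).
      branch 2.1 (add s):
        ○ open, literals {r=T, s=T}.
      branch 2.2 (add (q \leftrightarrow r)):
        (q \leftrightarrow r): β-rule — branch into q, r  //  \lnot q, \lnot r.
          branch 2.2.1 (add q, r):
            ○ open, literals {q=T, r=T, s=T}.
          branch 2.2.2 (add \lnot q, \lnot r):
            × closes — contains both r and \lnot r.
1 branch closed, 3 open.
Each open branch fixes some atoms; the unmentioned ones are free. Counting distinct full assignments: branch {p=T, t=T} (q, r, s) contributes 8 new; branch {r=T, s=T} (p, q, t) contributes 6 new; branch {q=T, r=T, s=T} (p, t) contributes 0 new. Total: 14.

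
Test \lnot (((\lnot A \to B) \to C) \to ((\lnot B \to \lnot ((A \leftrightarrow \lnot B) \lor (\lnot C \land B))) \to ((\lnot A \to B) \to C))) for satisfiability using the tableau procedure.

Unsatisfiable

Initial set: {\lnot (((\lnot A \to B) \to C) \to ((\lnot B \to \lnot ((A \leftrightarrow \lnot B) \lor (\lnot C \land B))) \to ((\lnot A \to B) \to C)))}.
\lnot (((\lnot A \to B) \to C) \to ((\lnot B \to \lnot ((A \leftrightarrow \lnot B) \lor (\lnot C \land B))) \to ((\lnot A \to B) \to C))): α-rule — add ((\lnot A \to B) \to C), \lnot ((\lnot B \to \lnot ((A \leftrightarrow \lnot B) \lor (\lnot C \land B))) \to ((\lnot A \to B) \to C)).
\lnot ((\lnot B \to \lnot ((A \leftrightarrow \lnot B) \lor (\lnot C \land B))) \to ((\lnot A \to B) \to C)): α-rule — add (\lnot B \to \lnot ((A \leftrightarrow \lnot B) \lor (\lnot C \land B))), \lnot ((\lnot A \to B) \to C).
\lnot ((\lnot A \to B) \to C): α-rule — add (\lnot A \to B), \lnot C.
((\lnot A \to B) \to C): β-rule — branch into \lnot (\lnot A \to B)  //  C.
  branch 1 (add \lnot (\lnot A \to B)):
    \lnot (\lnot A \to B): α-rule — add \lnot A, \lnot B.
    (\lnot B \to \lnot ((A \leftrightarrow \lnot B) \lor (\lnot C \land B))): β-rule — branch into \lnot \lnot B  //  \lnot ((A \leftrightarrow \lnot B) \lor (\lnot C \land B)).
      branch 1.1 (add \lnot \lnot B):
        × closes — contains both B and \lnot B.
      branch 1.2 (add \lnot ((A \leftrightarrow \lnot B) \lor (\lnot C \land B))):
        \lnot ((A \leftrightarrow \lnot B) \lor (\lnot C \land B)): α-rule — add \lnot (A \leftrightarrow \lnot B), \lnot (\lnot C \land B).
        (\lnot A \to B): β-rule — branch into \lnot \lnot A  //  B.
          branch 1.2.1 (add \lnot \lnot A):
            × closes — contains both A and \lnot A.
          branch 1.2.2 (add B):
            × closes — contains both B and \lnot B.
  branch 2 (add C):
    × closes — contains both C and \lnot C.
All 4 branches close.
Every branch closed; the formula is unsatisfiable.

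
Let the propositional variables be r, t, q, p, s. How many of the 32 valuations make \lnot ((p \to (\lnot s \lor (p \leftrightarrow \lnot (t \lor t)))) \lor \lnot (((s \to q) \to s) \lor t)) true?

Initial set: {\lnot ((p \to (\lnot s \lor (p \leftrightarrow \lnot (t \lor t)))) \lor \lnot (((s \to q) \to s) \lor t))}.
\lnot ((p \to (\lnot s \lor (p \leftrightarrow \lnot (t \lor t)))) \lor \lnot (((s \to q) \to s) \lor t)): α-rule — add \lnot (p \to (\lnot s \lor (p \leftrightarrow \lnot (t \lor t)))), \lnot \lnot (((s \to q) \to s) \lor t).
\lnot (p \to (\lnot s \lor (p \leftrightarrow \lnot (t \lor t)))): α-rule — add p, \lnot (\lnot s \lor (p \leftrightarrow \lnot (t \lor t))).
\lnot (\lnot s \lor (p \leftrightarrow \lnot (t \lor t))): α-rule — add \lnot \lnot s, \lnot (p \leftrightarrow \lnot (t \lor t)).
\lnot \lnot (((s \to q) \to s) \lor t): β-rule — branch into ((s \to q) \to s)  //  t.
  branch 1 (add ((s \to q) \to s)):
    \lnot (p \leftrightarrow \lnot (t \lor t)): β-rule — branch into p, \lnot \lnot (t \lor t)  //  \lnot p, \lnot (t \lor t).
      branch 1.1 (add p, \lnot \lnot (t \lor t)):
        ((s \to q) \to s): β-rule — branch into \lnot (s \to q)  //  s.
          branch 1.1.1 (add \lnot (s \to q)):
            \lnot (s \to q): α-rule — add s, \lnot q.
            \lnot \lnot (t \lor t): β-rule — branch into t  //  t.
              branch 1.1.1.1 (add t):
                ○ open, literals {p=1, q=0, s=1, t=1}.
              branch 1.1.1.2 (add t):
                ○ open, literals {p=1, q=0, s=1, t=1}.
          branch 1.1.2 (add s):
            \lnot \lnot (t \lor t): β-rule — branch into t  //  t.
              branch 1.1.2.1 (add t):
                ○ open, literals {p=1, s=1, t=1}.
              branch 1.1.2.2 (add t):
                ○ open, literals {p=1, s=1, t=1}.
      branch 1.2 (add \lnot p, \lnot (t \lor t)):
        × closes — contains both p and \lnot p.
  branch 2 (add t):
    \lnot (p \leftrightarrow \lnot (t \lor t)): β-rule — branch into p, \lnot \lnot (t \lor t)  //  \lnot p, \lnot (t \lor t).
      branch 2.1 (add p, \lnot \lnot (t \lor t)):
        \lnot \lnot (t \lor t): β-rule — branch into t  //  t.
          branch 2.1.1 (add t):
            ○ open, literals {p=1, s=1, t=1}.
          branch 2.1.2 (add t):
            ○ open, literals {p=1, s=1, t=1}.
      branch 2.2 (add \lnot p, \lnot (t \lor t)):
        × closes — contains both p and \lnot p.
2 branches closed, 6 open.
Each open branch fixes some atoms; the unmentioned ones are free. Counting distinct full assignments: branch {p=1, q=0, s=1, t=1} (r) contributes 2 new; branch {p=1, q=0, s=1, t=1} (r) contributes 0 new; branch {p=1, s=1, t=1} (r, q) contributes 2 new; branch {p=1, s=1, t=1} (r, q) contributes 0 new; branch {p=1, s=1, t=1} (r, q) contributes 0 new; branch {p=1, s=1, t=1} (r, q) contributes 0 new. Total: 4.

4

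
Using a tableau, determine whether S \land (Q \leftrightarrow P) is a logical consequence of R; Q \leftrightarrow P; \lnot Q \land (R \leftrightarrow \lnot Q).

No

Initial set: {R; (Q \leftrightarrow P); (\lnot Q \land (R \leftrightarrow \lnot Q)); \lnot (S \land (Q \leftrightarrow P))}.
(\lnot Q \land (R \leftrightarrow \lnot Q)): α-rule — add \lnot Q, (R \leftrightarrow \lnot Q).
(Q \leftrightarrow P): β-rule — branch into Q, P  //  \lnot Q, \lnot P.
  branch 1 (add Q, P):
    × closes — contains both Q and \lnot Q.
  branch 2 (add \lnot Q, \lnot P):
    \lnot (S \land (Q \leftrightarrow P)): β-rule — branch into \lnot S  //  \lnot (Q \leftrightarrow P).
      branch 2.1 (add \lnot S):
        (R \leftrightarrow \lnot Q): β-rule — branch into R, \lnot Q  //  \lnot R, \lnot \lnot Q.
          branch 2.1.1 (add R, \lnot Q):
            ○ open, literals {P=false, Q=false, R=true, S=false}.
          branch 2.1.2 (add \lnot R, \lnot \lnot Q):
            × closes — contains both R and \lnot R.
      branch 2.2 (add \lnot (Q \leftrightarrow P)):
        (R \leftrightarrow \lnot Q): β-rule — branch into R, \lnot Q  //  \lnot R, \lnot \lnot Q.
          branch 2.2.1 (add R, \lnot Q):
            \lnot (Q \leftrightarrow P): β-rule — branch into Q, \lnot P  //  \lnot Q, P.
              branch 2.2.1.1 (add Q, \lnot P):
                × closes — contains both Q and \lnot Q.
              branch 2.2.1.2 (add \lnot Q, P):
                × closes — contains both P and \lnot P.
          branch 2.2.2 (add \lnot R, \lnot \lnot Q):
            × closes — contains both R and \lnot R.
5 branches closed, 1 open.
An open branch gives a countermodel: P=false, Q=false, R=true, S=false (unmentioned atoms arbitrary); the premises hold there but the conclusion fails.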